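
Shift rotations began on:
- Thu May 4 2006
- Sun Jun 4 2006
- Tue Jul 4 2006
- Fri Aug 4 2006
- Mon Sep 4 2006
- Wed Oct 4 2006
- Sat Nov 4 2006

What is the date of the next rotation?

Each date is the 4th; the gaps (31, 30, 31, 31, 30, 31) track the month lengths.
The rule is the 4th of each month.
December 2006: Mon Dec 4 2006.

Mon Dec 4 2006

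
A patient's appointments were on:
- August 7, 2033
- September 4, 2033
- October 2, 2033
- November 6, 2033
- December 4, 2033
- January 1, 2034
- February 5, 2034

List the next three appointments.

March 5, 2034; April 2, 2034; May 7, 2034

All dates are Sundays, 28, 28, 35, 28, 28, 35 days apart.
Specifically, the 1st Sunday of each month.
1st Sunday of March 2034: March 5, 2034.
April 2034 — 1st Sunday is April 2, 2034.
May 2034 — 1st Sunday is May 7, 2034.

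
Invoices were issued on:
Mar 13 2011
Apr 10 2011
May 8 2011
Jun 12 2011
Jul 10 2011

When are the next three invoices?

Gaps: 28, 28, 35, 28 days — a mix of 28 and 35. Every date is a Sunday.
Each is the 2nd Sunday of its month.
2nd Sunday of August 2011: Aug 14 2011.
2nd Sunday of September 2011: Sep 11 2011.
2nd Sunday of October 2011: Oct 9 2011.

Aug 14 2011, Sep 11 2011, Oct 9 2011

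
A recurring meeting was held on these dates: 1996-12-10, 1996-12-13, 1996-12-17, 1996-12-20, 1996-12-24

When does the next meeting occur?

1996-12-27

The gap pattern 3, 4, 3, 4 repeats every 2 events.
These are the Tuesdays and Fridays of each week.
Next Friday: 1996-12-27.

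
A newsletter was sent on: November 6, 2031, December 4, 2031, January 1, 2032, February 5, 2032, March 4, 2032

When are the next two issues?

All dates are Thursdays, 28, 28, 35, 28 days apart.
Specifically, the 1st Thursday of each month.
April 2032 — 1st Thursday is April 1, 2032.
May 2032 — 1st Thursday is May 6, 2032.

April 1, 2032; May 6, 2032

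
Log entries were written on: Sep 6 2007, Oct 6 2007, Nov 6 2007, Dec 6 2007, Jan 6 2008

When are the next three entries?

Gaps: 30, 31, 30, 31 days — not constant. Every event is on the 6th of the month.
Pattern: the 6th of each month.
February 2008: Feb 6 2008.
Next: March 2008 → Mar 6 2008.
April 2008: Apr 6 2008.

Feb 6 2008, Mar 6 2008, Apr 6 2008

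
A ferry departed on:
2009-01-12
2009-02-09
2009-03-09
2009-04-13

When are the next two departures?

Gaps: 28, 28, 35 days — a mix of 28 and 35. Every date is a Monday.
Each is the 2nd Monday of its month.
2nd Monday of May 2009: 2009-05-11.
June 2009 — 2nd Monday is 2009-06-08.

2009-05-11, 2009-06-08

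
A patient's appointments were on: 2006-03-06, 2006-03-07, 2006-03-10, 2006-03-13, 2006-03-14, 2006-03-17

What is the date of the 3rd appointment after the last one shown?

The gap pattern 1, 3, 3, 1, 3 repeats every 3 events.
These are the Mondays, Tuesdays and Fridays of each week.
The following Monday is 2006-03-20.
Next Tuesday: 2006-03-21.
The following Friday is 2006-03-24.

2006-03-24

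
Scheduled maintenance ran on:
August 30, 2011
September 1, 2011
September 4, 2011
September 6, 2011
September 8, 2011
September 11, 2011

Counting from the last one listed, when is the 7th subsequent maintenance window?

Every event lands on a Tuesday or Thursday or Sunday (gaps cycle 2, 3, 2, 2, 3).
So the schedule is: every Tuesday, Thursday and Sunday.
The following Tuesday is September 13, 2011.
The following Thursday is September 15, 2011.
Next Sunday: September 18, 2011.
Next Tuesday: September 20, 2011.
The following Thursday is September 22, 2011.
Next Sunday: September 25, 2011.
The following Tuesday is September 27, 2011.

September 27, 2011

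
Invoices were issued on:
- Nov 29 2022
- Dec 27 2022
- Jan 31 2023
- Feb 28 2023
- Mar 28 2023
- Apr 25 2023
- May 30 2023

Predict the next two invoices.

Jun 27 2023, Jul 25 2023

All Tuesdays; the gaps (28, 35, 28, 28, 28, 35) vary with month length.
This is the last Tuesday of each month.
June 2023 ends with Tuesday Jun 27 2023.
Last Tuesday of July 2023: Jul 25 2023.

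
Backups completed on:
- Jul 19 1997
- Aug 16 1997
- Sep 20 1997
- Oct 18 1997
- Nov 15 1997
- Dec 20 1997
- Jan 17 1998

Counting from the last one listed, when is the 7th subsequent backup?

All dates are Saturdays, 28, 35, 28, 28, 35, 28 days apart.
Specifically, the 3rd Saturday of each month.
3rd Saturday of February 1998: Feb 21 1998.
March 1998 — 3rd Saturday is Mar 21 1998.
April 1998 — 3rd Saturday is Apr 18 1998.
May 1998 — 3rd Saturday is May 16 1998.
June 1998 — 3rd Saturday is Jun 20 1998.
July 1998 — 3rd Saturday is Jul 18 1998.
August 1998 — 3rd Saturday is Aug 15 1998.

Aug 15 1998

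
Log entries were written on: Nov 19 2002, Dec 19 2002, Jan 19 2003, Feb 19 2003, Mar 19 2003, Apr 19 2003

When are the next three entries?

May 19 2003, Jun 19 2003, Jul 19 2003

Gaps: 30, 31, 31, 28, 31 days — not constant. Every event is on the 19th of the month.
Pattern: the 19th of each month.
Next: May 2003 → May 19 2003.
Next: June 2003 → Jun 19 2003.
Next: July 2003 → Jul 19 2003.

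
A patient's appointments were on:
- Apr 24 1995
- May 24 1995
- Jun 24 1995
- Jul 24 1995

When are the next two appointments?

Aug 24 1995, Sep 24 1995

Each date is the 24th; the gaps (30, 31, 30) track the month lengths.
The rule is the 24th of each month.
August 1995: Aug 24 1995.
September 1995: Sep 24 1995.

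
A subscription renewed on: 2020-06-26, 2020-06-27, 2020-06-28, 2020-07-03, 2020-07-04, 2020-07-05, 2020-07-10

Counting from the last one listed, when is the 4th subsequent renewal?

2020-07-18

Gaps: 1, 1, 5, 1, 1, 5 days — not constant, but cyclic with period 3.
The events fall on every Friday, Saturday and Sunday.
The following Saturday is 2020-07-11.
Next Sunday: 2020-07-12.
Next Friday: 2020-07-17.
The following Saturday is 2020-07-18.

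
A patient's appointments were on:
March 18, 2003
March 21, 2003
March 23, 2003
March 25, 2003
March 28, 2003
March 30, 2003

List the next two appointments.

Every event lands on a Tuesday or Friday or Sunday (gaps cycle 3, 2, 2, 3, 2).
So the schedule is: every Tuesday, Friday and Sunday.
The following Tuesday is April 1, 2003.
Next Friday: April 4, 2003.

April 1, 2003; April 4, 2003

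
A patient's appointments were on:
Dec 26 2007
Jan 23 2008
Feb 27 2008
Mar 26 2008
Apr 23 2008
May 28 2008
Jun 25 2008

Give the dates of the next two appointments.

Jul 23 2008, Aug 27 2008

These are Wednesdays at 28- or 35-day spacing (28, 35, 28, 28, 35, 28).
The pattern: 4th Wednesday of the month.
4th Wednesday of July 2008: Jul 23 2008.
August 2008 — 4th Wednesday is Aug 27 2008.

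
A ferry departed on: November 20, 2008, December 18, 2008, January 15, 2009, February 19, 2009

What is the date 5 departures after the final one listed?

Gaps: 28, 28, 35 days — a mix of 28 and 35. Every date is a Thursday.
Each is the 3rd Thursday of its month.
March 2009 — 3rd Thursday is March 19, 2009.
3rd Thursday of April 2009: April 16, 2009.
3rd Thursday of May 2009: May 21, 2009.
3rd Thursday of June 2009: June 18, 2009.
3rd Thursday of July 2009: July 16, 2009.

July 16, 2009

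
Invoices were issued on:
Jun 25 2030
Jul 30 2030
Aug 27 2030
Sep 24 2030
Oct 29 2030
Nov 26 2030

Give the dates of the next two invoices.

All Tuesdays; the gaps (35, 28, 28, 35, 28) vary with month length.
This is the last Tuesday of each month.
Last Tuesday of December 2030: Dec 31 2030.
January 2031 ends with Tuesday Jan 28 2031.

Dec 31 2030, Jan 28 2031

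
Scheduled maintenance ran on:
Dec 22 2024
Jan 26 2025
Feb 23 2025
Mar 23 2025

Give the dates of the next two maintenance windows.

These are Sundays at 28- or 35-day spacing (35, 28, 28).
The pattern: 4th Sunday of the month.
April 2025 — 4th Sunday is Apr 27 2025.
4th Sunday of May 2025: May 25 2025.

Apr 27 2025, May 25 2025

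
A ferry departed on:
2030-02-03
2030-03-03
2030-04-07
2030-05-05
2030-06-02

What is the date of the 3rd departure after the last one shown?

These are Sundays at 28- or 35-day spacing (28, 35, 28, 28).
The pattern: 1st Sunday of the month.
1st Sunday of July 2030: 2030-07-07.
1st Sunday of August 2030: 2030-08-04.
September 2030 — 1st Sunday is 2030-09-01.

2030-09-01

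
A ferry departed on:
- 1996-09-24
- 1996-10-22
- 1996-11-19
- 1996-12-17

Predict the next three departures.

1997-01-14, 1997-02-11, 1997-03-11

The spacing is 28, 28, 28 days — always 28 days.
1996-12-17 + 28 days = 1997-01-14.
1997-01-14 + 28 days = 1997-02-11.
1997-02-11 + 28 days = 1997-03-11.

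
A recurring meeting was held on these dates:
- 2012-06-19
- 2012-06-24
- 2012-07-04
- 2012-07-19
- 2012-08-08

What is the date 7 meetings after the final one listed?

Gaps: 5, 10, 15, 20 days — each gap is 5 larger than the previous one.
Next gap: 25 days. 2012-08-08 + 25 days = 2012-09-02.
Next gap: 30 days. 2012-09-02 + 30 days = 2012-10-02.
Next gap: 35 days. 2012-10-02 + 35 days = 2012-11-06.
Next gap: 40 days. 2012-11-06 + 40 days = 2012-12-16.
Next gap: 45 days. 2012-12-16 + 45 days = 2013-01-30.
Next gap: 50 days. 2013-01-30 + 50 days = 2013-03-21.
Next gap: 55 days. 2013-03-21 + 55 days = 2013-05-15.

2013-05-15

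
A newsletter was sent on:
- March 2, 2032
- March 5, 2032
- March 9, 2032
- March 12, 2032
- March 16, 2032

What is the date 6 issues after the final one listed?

April 6, 2032

The gap pattern 3, 4, 3, 4 repeats every 2 events.
These are the Tuesdays and Fridays of each week.
The following Friday is March 19, 2032.
Next Tuesday: March 23, 2032.
The following Friday is March 26, 2032.
Next Tuesday: March 30, 2032.
Next Friday: April 2, 2032.
Next Tuesday: April 6, 2032.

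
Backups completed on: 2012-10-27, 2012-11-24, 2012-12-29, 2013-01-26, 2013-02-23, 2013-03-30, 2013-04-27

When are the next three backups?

2013-05-25, 2013-06-29, 2013-07-27

Every date is a Saturday; gaps 28, 35, 28, 28, 35, 28 days.
Each is the last Saturday of its month (at least one falls on the 29th or later, ruling out '4th Saturday').
May 2013 ends with Saturday 2013-05-25.
June 2013 ends with Saturday 2013-06-29.
July 2013 ends with Saturday 2013-07-27.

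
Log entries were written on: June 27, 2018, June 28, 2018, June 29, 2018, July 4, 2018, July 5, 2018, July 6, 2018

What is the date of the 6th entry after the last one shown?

July 20, 2018

Every event lands on a Wednesday or Thursday or Friday (gaps cycle 1, 1, 5, 1, 1).
So the schedule is: every Wednesday, Thursday and Friday.
The following Wednesday is July 11, 2018.
Next Thursday: July 12, 2018.
The following Friday is July 13, 2018.
The following Wednesday is July 18, 2018.
The following Thursday is July 19, 2018.
The following Friday is July 20, 2018.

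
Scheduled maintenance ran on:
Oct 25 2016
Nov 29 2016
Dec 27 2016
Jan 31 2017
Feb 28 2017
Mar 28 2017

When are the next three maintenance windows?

Apr 25 2017, May 30 2017, Jun 27 2017

All Tuesdays; the gaps (35, 28, 35, 28, 28) vary with month length.
This is the last Tuesday of each month.
Last Tuesday of April 2017: Apr 25 2017.
Last Tuesday of May 2017: May 30 2017.
Last Tuesday of June 2017: Jun 27 2017.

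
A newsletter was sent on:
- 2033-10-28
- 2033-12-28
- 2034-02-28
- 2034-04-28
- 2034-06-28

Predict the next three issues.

2034-08-28, 2034-10-28, 2034-12-28

Gaps: 61, 62, 59, 61 days — not constant. Every event is on the 28th of the month.
Pattern: the 28th of every 2 months.
Next: August 2034 → 2034-08-28.
Next: October 2034 → 2034-10-28.
Next: December 2034 → 2034-12-28.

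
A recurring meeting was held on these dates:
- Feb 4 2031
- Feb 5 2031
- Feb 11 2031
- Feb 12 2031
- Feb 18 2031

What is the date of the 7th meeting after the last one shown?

Mar 12 2031

Gaps: 1, 6, 1, 6 days — not constant, but cyclic with period 2.
The events fall on every Tuesday and Wednesday.
Next Wednesday: Feb 19 2031.
The following Tuesday is Feb 25 2031.
Next Wednesday: Feb 26 2031.
Next Tuesday: Mar 4 2031.
The following Wednesday is Mar 5 2031.
Next Tuesday: Mar 11 2031.
The following Wednesday is Mar 12 2031.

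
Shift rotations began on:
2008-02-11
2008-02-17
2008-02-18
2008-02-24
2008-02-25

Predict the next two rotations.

2008-03-02, 2008-03-03

Gaps: 6, 1, 6, 1 days — not constant, but cyclic with period 2.
The events fall on every Monday and Sunday.
The following Sunday is 2008-03-02.
The following Monday is 2008-03-03.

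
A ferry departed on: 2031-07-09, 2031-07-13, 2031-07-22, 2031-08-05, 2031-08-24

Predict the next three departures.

Intervals are 4, 9, 14, 19 days — an arithmetic progression with common difference 5.
Next gap: 24 days. 2031-08-24 + 24 days = 2031-09-17.
Next gap: 29 days. 2031-09-17 + 29 days = 2031-10-16.
Next gap: 34 days. 2031-10-16 + 34 days = 2031-11-19.

2031-09-17, 2031-10-16, 2031-11-19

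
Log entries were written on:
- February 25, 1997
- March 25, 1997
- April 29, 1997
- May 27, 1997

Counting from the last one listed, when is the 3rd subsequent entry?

August 26, 1997

Every date is a Tuesday; gaps 28, 35, 28 days.
Each is the last Tuesday of its month (at least one falls on the 29th or later, ruling out '4th Tuesday').
June 1997 ends with Tuesday June 24, 1997.
Last Tuesday of July 1997: July 29, 1997.
August 1997 ends with Tuesday August 26, 1997.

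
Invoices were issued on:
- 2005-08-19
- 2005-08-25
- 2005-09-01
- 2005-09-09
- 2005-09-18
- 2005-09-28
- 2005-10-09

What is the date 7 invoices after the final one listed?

The spacing grows by 1 each time: 6, 7, 8, 9, 10, 11 days.
Next gap: 12 days. 2005-10-09 + 12 days = 2005-10-21.
Next gap: 13 days. 2005-10-21 + 13 days = 2005-11-03.
Next gap: 14 days. 2005-11-03 + 14 days = 2005-11-17.
Next gap: 15 days. 2005-11-17 + 15 days = 2005-12-02.
Next gap: 16 days. 2005-12-02 + 16 days = 2005-12-18.
Next gap: 17 days. 2005-12-18 + 17 days = 2006-01-04.
Next gap: 18 days. 2006-01-04 + 18 days = 2006-01-22.

2006-01-22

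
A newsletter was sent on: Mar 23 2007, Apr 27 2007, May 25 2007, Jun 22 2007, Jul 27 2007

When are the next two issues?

All dates are Fridays, 35, 28, 28, 35 days apart.
Specifically, the 4th Friday of each month.
August 2007 — 4th Friday is Aug 24 2007.
September 2007 — 4th Friday is Sep 28 2007.

Aug 24 2007, Sep 28 2007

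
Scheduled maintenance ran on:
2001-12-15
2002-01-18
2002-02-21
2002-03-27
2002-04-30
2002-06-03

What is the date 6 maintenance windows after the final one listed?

Every event comes 34 days after the last (34, 34, 34, 34, 34).
2002-06-03 + 34 days = 2002-07-07.
2002-07-07 + 34 days = 2002-08-10.
2002-08-10 + 34 days = 2002-09-13.
2002-09-13 + 34 days = 2002-10-17.
2002-10-17 + 34 days = 2002-11-20.
2002-11-20 + 34 days = 2002-12-24.

2002-12-24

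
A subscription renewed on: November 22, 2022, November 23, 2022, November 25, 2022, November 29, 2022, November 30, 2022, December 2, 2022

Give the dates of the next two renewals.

December 6, 2022; December 7, 2022

Every event lands on a Tuesday or Wednesday or Friday (gaps cycle 1, 2, 4, 1, 2).
So the schedule is: every Tuesday, Wednesday and Friday.
The following Tuesday is December 6, 2022.
Next Wednesday: December 7, 2022.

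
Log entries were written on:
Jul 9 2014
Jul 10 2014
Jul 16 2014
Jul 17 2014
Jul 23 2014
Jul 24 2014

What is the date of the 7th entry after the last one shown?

Gaps: 1, 6, 1, 6, 1 days — not constant, but cyclic with period 2.
The events fall on every Wednesday and Thursday.
Next Wednesday: Jul 30 2014.
Next Thursday: Jul 31 2014.
Next Wednesday: Aug 6 2014.
The following Thursday is Aug 7 2014.
Next Wednesday: Aug 13 2014.
The following Thursday is Aug 14 2014.
Next Wednesday: Aug 20 2014.

Aug 20 2014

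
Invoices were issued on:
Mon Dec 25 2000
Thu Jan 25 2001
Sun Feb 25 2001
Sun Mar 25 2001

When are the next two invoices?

The day-of-month is always 25 (31, 31, 28 days between events).
So this recurs on the 25th of each month.
April 2001: Wed Apr 25 2001.
May 2001: Fri May 25 2001.

Wed Apr 25 2001, Fri May 25 2001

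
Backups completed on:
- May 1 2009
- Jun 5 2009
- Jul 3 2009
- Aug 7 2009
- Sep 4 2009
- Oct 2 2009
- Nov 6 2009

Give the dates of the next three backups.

Dec 4 2009, Jan 1 2010, Feb 5 2010

All dates are Fridays, 35, 28, 35, 28, 28, 35 days apart.
Specifically, the 1st Friday of each month.
1st Friday of December 2009: Dec 4 2009.
January 2010 — 1st Friday is Jan 1 2010.
February 2010 — 1st Friday is Feb 5 2010.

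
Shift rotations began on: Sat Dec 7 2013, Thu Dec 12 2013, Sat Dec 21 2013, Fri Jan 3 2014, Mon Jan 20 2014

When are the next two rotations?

Gaps: 5, 9, 13, 17 days — each gap is 4 larger than the previous one.
Next gap: 21 days. Mon Jan 20 2014 + 21 days = Mon Feb 10 2014.
Next gap: 25 days. Mon Feb 10 2014 + 25 days = Fri Mar 7 2014.

Mon Feb 10 2014, Fri Mar 7 2014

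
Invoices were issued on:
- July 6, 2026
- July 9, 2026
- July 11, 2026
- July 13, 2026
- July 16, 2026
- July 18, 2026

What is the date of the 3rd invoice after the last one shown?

July 25, 2026

Every event lands on a Monday or Thursday or Saturday (gaps cycle 3, 2, 2, 3, 2).
So the schedule is: every Monday, Thursday and Saturday.
Next Monday: July 20, 2026.
The following Thursday is July 23, 2026.
The following Saturday is July 25, 2026.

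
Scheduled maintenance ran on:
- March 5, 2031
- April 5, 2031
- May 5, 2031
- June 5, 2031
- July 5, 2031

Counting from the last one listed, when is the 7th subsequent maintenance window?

February 5, 2032

Each date is the 5th; the gaps (31, 30, 31, 30) track the month lengths.
The rule is the 5th of each month.
Next: August 2031 → August 5, 2031.
Next: September 2031 → September 5, 2031.
October 2031: October 5, 2031.
Next: November 2031 → November 5, 2031.
December 2031: December 5, 2031.
Next: January 2032 → January 5, 2032.
February 2032: February 5, 2032.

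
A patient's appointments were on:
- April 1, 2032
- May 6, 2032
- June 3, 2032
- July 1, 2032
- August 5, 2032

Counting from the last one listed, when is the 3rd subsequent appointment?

November 4, 2032

Gaps: 35, 28, 28, 35 days — a mix of 28 and 35. Every date is a Thursday.
Each is the 1st Thursday of its month.
1st Thursday of September 2032: September 2, 2032.
October 2032 — 1st Thursday is October 7, 2032.
November 2032 — 1st Thursday is November 4, 2032.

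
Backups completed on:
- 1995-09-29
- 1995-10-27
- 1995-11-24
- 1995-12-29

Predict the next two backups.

1996-01-26, 1996-02-23

All Fridays; the gaps (28, 28, 35) vary with month length.
This is the last Friday of each month.
January 1996 ends with Friday 1996-01-26.
February 1996 ends with Friday 1996-02-23.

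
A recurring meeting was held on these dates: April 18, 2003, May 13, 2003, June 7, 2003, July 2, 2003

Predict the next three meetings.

Every event comes 25 days after the last (25, 25, 25).
July 2, 2003 + 25 days = July 27, 2003.
July 27, 2003 + 25 days = August 21, 2003.
August 21, 2003 + 25 days = September 15, 2003.

July 27, 2003; August 21, 2003; September 15, 2003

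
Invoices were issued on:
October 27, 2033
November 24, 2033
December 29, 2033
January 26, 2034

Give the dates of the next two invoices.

February 23, 2034; March 30, 2034

These are Thursdays with 28, 35, 28-day gaps.
Each is the final Thursday of its month — December 29, 2033 is past the 28th, so '4th Thursday' doesn't fit.
Last Thursday of February 2034: February 23, 2034.
March 2034 ends with Thursday March 30, 2034.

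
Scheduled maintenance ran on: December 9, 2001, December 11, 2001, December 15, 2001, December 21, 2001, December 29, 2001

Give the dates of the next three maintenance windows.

January 8, 2002; January 20, 2002; February 3, 2002

Intervals are 2, 4, 6, 8 days — an arithmetic progression with common difference 2.
Next gap: 10 days. December 29, 2001 + 10 days = January 8, 2002.
Next gap: 12 days. January 8, 2002 + 12 days = January 20, 2002.
Next gap: 14 days. January 20, 2002 + 14 days = February 3, 2002.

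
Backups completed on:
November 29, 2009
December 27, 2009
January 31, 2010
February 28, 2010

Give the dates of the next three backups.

March 28, 2010; April 25, 2010; May 30, 2010

Every date is a Sunday; gaps 28, 35, 28 days.
Each is the last Sunday of its month (at least one falls on the 29th or later, ruling out '4th Sunday').
Last Sunday of March 2010: March 28, 2010.
April 2010 ends with Sunday April 25, 2010.
Last Sunday of May 2010: May 30, 2010.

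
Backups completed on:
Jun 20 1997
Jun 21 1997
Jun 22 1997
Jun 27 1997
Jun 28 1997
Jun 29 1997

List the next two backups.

The gap pattern 1, 1, 5, 1, 1 repeats every 3 events.
These are the Fridays, Saturdays and Sundays of each week.
Next Friday: Jul 4 1997.
Next Saturday: Jul 5 1997.

Jul 4 1997, Jul 5 1997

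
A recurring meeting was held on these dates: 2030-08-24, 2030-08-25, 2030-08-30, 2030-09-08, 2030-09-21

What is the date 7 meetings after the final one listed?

The spacing grows by 4 each time: 1, 5, 9, 13 days.
Next gap: 17 days. 2030-09-21 + 17 days = 2030-10-08.
Next gap: 21 days. 2030-10-08 + 21 days = 2030-10-29.
Next gap: 25 days. 2030-10-29 + 25 days = 2030-11-23.
Next gap: 29 days. 2030-11-23 + 29 days = 2030-12-22.
Next gap: 33 days. 2030-12-22 + 33 days = 2031-01-24.
Next gap: 37 days. 2031-01-24 + 37 days = 2031-03-02.
Next gap: 41 days. 2031-03-02 + 41 days = 2031-04-12.

2031-04-12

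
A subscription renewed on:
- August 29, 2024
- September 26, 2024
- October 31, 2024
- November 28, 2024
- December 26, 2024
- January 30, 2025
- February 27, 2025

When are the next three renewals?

Every date is a Thursday; gaps 28, 35, 28, 28, 35, 28 days.
Each is the last Thursday of its month (at least one falls on the 29th or later, ruling out '4th Thursday').
March 2025 ends with Thursday March 27, 2025.
Last Thursday of April 2025: April 24, 2025.
May 2025 ends with Thursday May 29, 2025.

March 27, 2025; April 24, 2025; May 29, 2025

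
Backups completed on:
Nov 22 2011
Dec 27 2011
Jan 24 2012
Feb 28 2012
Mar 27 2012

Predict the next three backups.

These are Tuesdays at 28- or 35-day spacing (35, 28, 35, 28).
The pattern: 4th Tuesday of the month.
4th Tuesday of April 2012: Apr 24 2012.
4th Tuesday of May 2012: May 22 2012.
June 2012 — 4th Tuesday is Jun 26 2012.

Apr 24 2012, May 22 2012, Jun 26 2012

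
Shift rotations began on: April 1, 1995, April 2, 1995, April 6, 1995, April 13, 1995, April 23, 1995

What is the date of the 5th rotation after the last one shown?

July 27, 1995

The spacing grows by 3 each time: 1, 4, 7, 10 days.
Next gap: 13 days. April 23, 1995 + 13 days = May 6, 1995.
Next gap: 16 days. May 6, 1995 + 16 days = May 22, 1995.
Next gap: 19 days. May 22, 1995 + 19 days = June 10, 1995.
Next gap: 22 days. June 10, 1995 + 22 days = July 2, 1995.
Next gap: 25 days. July 2, 1995 + 25 days = July 27, 1995.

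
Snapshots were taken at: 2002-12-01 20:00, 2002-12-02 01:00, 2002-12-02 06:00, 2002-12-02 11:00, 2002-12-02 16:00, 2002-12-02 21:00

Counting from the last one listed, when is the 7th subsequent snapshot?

The interval is a steady 5 hours (5, 5, 5, 5, 5).
2002-12-02 21:00 + 5 h = 2002-12-03 02:00.
2002-12-03 02:00 + 5 h = 2002-12-03 07:00.
2002-12-03 07:00 + 5 h = 2002-12-03 12:00.
2002-12-03 12:00 + 5 h = 2002-12-03 17:00.
2002-12-03 17:00 + 5 h = 2002-12-03 22:00.
2002-12-03 22:00 + 5 h = 2002-12-04 03:00.
2002-12-04 03:00 + 5 h = 2002-12-04 08:00.

2002-12-04 08:00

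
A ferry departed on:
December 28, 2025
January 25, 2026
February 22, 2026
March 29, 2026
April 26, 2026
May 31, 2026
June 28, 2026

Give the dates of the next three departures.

These are Sundays with 28, 28, 35, 28, 35, 28-day gaps.
Each is the final Sunday of its month — March 29, 2026 is past the 28th, so '4th Sunday' doesn't fit.
July 2026 ends with Sunday July 26, 2026.
August 2026 ends with Sunday August 30, 2026.
September 2026 ends with Sunday September 27, 2026.

July 26, 2026; August 30, 2026; September 27, 2026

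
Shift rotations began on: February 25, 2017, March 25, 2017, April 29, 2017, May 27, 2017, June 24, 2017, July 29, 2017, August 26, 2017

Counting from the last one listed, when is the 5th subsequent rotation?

These are Saturdays with 28, 35, 28, 28, 35, 28-day gaps.
Each is the final Saturday of its month — April 29, 2017 is past the 28th, so '4th Saturday' doesn't fit.
September 2017 ends with Saturday September 30, 2017.
October 2017 ends with Saturday October 28, 2017.
Last Saturday of November 2017: November 25, 2017.
December 2017 ends with Saturday December 30, 2017.
January 2018 ends with Saturday January 27, 2018.

January 27, 2018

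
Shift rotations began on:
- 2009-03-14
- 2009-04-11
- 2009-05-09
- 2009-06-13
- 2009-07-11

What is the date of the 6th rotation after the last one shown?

Gaps: 28, 28, 35, 28 days — a mix of 28 and 35. Every date is a Saturday.
Each is the 2nd Saturday of its month.
2nd Saturday of August 2009: 2009-08-08.
2nd Saturday of September 2009: 2009-09-12.
October 2009 — 2nd Saturday is 2009-10-10.
2nd Saturday of November 2009: 2009-11-14.
2nd Saturday of December 2009: 2009-12-12.
January 2010 — 2nd Saturday is 2010-01-09.

2010-01-09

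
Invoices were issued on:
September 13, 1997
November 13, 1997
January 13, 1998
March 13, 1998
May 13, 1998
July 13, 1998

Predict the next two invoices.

The day-of-month is always 13 (61, 61, 59, 61, 61 days between events).
So this recurs on the 13th of every 2 months.
Next: September 1998 → September 13, 1998.
November 1998: November 13, 1998.

September 13, 1998; November 13, 1998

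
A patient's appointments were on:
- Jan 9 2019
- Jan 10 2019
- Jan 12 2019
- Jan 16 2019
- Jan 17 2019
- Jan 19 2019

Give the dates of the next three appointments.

Gaps: 1, 2, 4, 1, 2 days — not constant, but cyclic with period 3.
The events fall on every Wednesday, Thursday and Saturday.
The following Wednesday is Jan 23 2019.
Next Thursday: Jan 24 2019.
Next Saturday: Jan 26 2019.

Jan 23 2019, Jan 24 2019, Jan 26 2019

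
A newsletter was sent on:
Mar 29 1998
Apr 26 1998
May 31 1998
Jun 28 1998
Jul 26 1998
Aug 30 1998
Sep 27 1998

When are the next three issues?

These are Sundays with 28, 35, 28, 28, 35, 28-day gaps.
Each is the final Sunday of its month — Mar 29 1998 is past the 28th, so '4th Sunday' doesn't fit.
Last Sunday of October 1998: Oct 25 1998.
November 1998 ends with Sunday Nov 29 1998.
December 1998 ends with Sunday Dec 27 1998.

Oct 25 1998, Nov 29 1998, Dec 27 1998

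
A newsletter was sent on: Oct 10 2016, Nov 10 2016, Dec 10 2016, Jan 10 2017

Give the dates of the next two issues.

Feb 10 2017, Mar 10 2017

Gaps: 31, 30, 31 days — not constant. Every event is on the 10th of the month.
Pattern: the 10th of each month.
Next: February 2017 → Feb 10 2017.
March 2017: Mar 10 2017.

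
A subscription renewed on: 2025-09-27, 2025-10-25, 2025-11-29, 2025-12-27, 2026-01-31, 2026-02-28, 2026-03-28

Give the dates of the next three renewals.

2026-04-25, 2026-05-30, 2026-06-27

All Saturdays; the gaps (28, 35, 28, 35, 28, 28) vary with month length.
This is the last Saturday of each month.
Last Saturday of April 2026: 2026-04-25.
May 2026 ends with Saturday 2026-05-30.
June 2026 ends with Saturday 2026-06-27.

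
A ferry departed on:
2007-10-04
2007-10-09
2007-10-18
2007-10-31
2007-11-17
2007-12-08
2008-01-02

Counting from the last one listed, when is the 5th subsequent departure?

The spacing grows by 4 each time: 5, 9, 13, 17, 21, 25 days.
Next gap: 29 days. 2008-01-02 + 29 days = 2008-01-31.
Next gap: 33 days. 2008-01-31 + 33 days = 2008-03-04.
Next gap: 37 days. 2008-03-04 + 37 days = 2008-04-10.
Next gap: 41 days. 2008-04-10 + 41 days = 2008-05-21.
Next gap: 45 days. 2008-05-21 + 45 days = 2008-07-05.

2008-07-05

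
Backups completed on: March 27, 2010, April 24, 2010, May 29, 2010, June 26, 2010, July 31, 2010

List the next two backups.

August 28, 2010; September 25, 2010

All Saturdays; the gaps (28, 35, 28, 35) vary with month length.
This is the last Saturday of each month.
August 2010 ends with Saturday August 28, 2010.
September 2010 ends with Saturday September 25, 2010.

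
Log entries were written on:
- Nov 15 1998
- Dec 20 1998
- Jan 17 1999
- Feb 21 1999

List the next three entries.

Gaps: 35, 28, 35 days — a mix of 28 and 35. Every date is a Sunday.
Each is the 3rd Sunday of its month.
March 1999 — 3rd Sunday is Mar 21 1999.
April 1999 — 3rd Sunday is Apr 18 1999.
3rd Sunday of May 1999: May 16 1999.

Mar 21 1999, Apr 18 1999, May 16 1999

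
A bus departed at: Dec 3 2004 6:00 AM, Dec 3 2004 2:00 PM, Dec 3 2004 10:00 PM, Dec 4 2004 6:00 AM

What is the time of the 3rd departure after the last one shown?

The interval is a steady 8 hours (8, 8, 8).
Dec 4 2004 6:00 AM + 8 h = Dec 4 2004 2:00 PM.
Dec 4 2004 2:00 PM + 8 h = Dec 4 2004 10:00 PM.
Dec 4 2004 10:00 PM + 8 h = Dec 5 2004 6:00 AM.

Dec 5 2004 6:00 AM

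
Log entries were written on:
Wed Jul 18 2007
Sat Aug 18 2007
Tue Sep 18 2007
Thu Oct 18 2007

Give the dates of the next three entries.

Sun Nov 18 2007, Tue Dec 18 2007, Fri Jan 18 2008

Each date is the 18th; the gaps (31, 31, 30) track the month lengths.
The rule is the 18th of each month.
November 2007: Sun Nov 18 2007.
Next: December 2007 → Tue Dec 18 2007.
Next: January 2008 → Fri Jan 18 2008.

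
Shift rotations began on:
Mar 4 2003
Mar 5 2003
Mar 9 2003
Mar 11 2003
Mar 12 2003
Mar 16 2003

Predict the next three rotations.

Mar 18 2003, Mar 19 2003, Mar 23 2003

Gaps: 1, 4, 2, 1, 4 days — not constant, but cyclic with period 3.
The events fall on every Tuesday, Wednesday and Sunday.
Next Tuesday: Mar 18 2003.
The following Wednesday is Mar 19 2003.
The following Sunday is Mar 23 2003.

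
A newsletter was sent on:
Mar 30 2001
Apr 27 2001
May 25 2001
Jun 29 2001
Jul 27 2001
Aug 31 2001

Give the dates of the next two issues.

Sep 28 2001, Oct 26 2001

These are Fridays with 28, 28, 35, 28, 35-day gaps.
Each is the final Friday of its month — Mar 30 2001 is past the 28th, so '4th Friday' doesn't fit.
September 2001 ends with Friday Sep 28 2001.
Last Friday of October 2001: Oct 26 2001.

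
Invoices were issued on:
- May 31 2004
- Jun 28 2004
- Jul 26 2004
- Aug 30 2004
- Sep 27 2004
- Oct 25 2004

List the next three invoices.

Nov 29 2004, Dec 27 2004, Jan 31 2005

Every date is a Monday; gaps 28, 28, 35, 28, 28 days.
Each is the last Monday of its month (at least one falls on the 29th or later, ruling out '4th Monday').
November 2004 ends with Monday Nov 29 2004.
Last Monday of December 2004: Dec 27 2004.
January 2005 ends with Monday Jan 31 2005.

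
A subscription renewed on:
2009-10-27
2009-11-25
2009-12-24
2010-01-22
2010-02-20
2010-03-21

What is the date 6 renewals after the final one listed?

2010-09-11

Every event comes 29 days after the last (29, 29, 29, 29, 29).
2010-03-21 + 29 days = 2010-04-19.
2010-04-19 + 29 days = 2010-05-18.
2010-05-18 + 29 days = 2010-06-16.
2010-06-16 + 29 days = 2010-07-15.
2010-07-15 + 29 days = 2010-08-13.
2010-08-13 + 29 days = 2010-09-11.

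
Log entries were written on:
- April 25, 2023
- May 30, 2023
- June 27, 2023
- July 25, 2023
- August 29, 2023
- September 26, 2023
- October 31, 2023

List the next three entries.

November 28, 2023; December 26, 2023; January 30, 2024

Every date is a Tuesday; gaps 35, 28, 28, 35, 28, 35 days.
Each is the last Tuesday of its month (at least one falls on the 29th or later, ruling out '4th Tuesday').
November 2023 ends with Tuesday November 28, 2023.
December 2023 ends with Tuesday December 26, 2023.
January 2024 ends with Tuesday January 30, 2024.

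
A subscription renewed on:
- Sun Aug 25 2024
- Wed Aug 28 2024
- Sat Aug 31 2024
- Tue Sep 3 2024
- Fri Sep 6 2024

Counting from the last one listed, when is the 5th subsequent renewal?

Every event comes 3 days after the last (3, 3, 3, 3).
Fri Sep 6 2024 + 3 days = Mon Sep 9 2024.
Mon Sep 9 2024 + 3 days = Thu Sep 12 2024.
Thu Sep 12 2024 + 3 days = Sun Sep 15 2024.
Sun Sep 15 2024 + 3 days = Wed Sep 18 2024.
Wed Sep 18 2024 + 3 days = Sat Sep 21 2024.

Sat Sep 21 2024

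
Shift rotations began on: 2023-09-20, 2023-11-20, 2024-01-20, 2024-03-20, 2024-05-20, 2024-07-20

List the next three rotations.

The day-of-month is always 20 (61, 61, 60, 61, 61 days between events).
So this recurs on the 20th of every 2 months.
Next: September 2024 → 2024-09-20.
Next: November 2024 → 2024-11-20.
January 2025: 2025-01-20.

2024-09-20, 2024-11-20, 2025-01-20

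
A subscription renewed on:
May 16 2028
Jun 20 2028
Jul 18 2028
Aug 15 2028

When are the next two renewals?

These are Tuesdays at 28- or 35-day spacing (35, 28, 28).
The pattern: 3rd Tuesday of the month.
September 2028 — 3rd Tuesday is Sep 19 2028.
3rd Tuesday of October 2028: Oct 17 2028.

Sep 19 2028, Oct 17 2028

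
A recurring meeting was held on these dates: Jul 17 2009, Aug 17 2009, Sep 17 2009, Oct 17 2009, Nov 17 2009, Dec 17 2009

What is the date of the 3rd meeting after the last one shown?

Mar 17 2010

Gaps: 31, 31, 30, 31, 30 days — not constant. Every event is on the 17th of the month.
Pattern: the 17th of each month.
January 2010: Jan 17 2010.
February 2010: Feb 17 2010.
Next: March 2010 → Mar 17 2010.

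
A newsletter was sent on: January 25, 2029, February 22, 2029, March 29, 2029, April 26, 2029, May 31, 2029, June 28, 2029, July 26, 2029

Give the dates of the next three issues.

All Thursdays; the gaps (28, 35, 28, 35, 28, 28) vary with month length.
This is the last Thursday of each month.
Last Thursday of August 2029: August 30, 2029.
September 2029 ends with Thursday September 27, 2029.
October 2029 ends with Thursday October 25, 2029.

August 30, 2029; September 27, 2029; October 25, 2029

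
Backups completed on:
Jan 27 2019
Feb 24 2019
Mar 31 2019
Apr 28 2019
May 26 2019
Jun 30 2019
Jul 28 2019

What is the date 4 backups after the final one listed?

These are Sundays with 28, 35, 28, 28, 35, 28-day gaps.
Each is the final Sunday of its month — Mar 31 2019 is past the 28th, so '4th Sunday' doesn't fit.
August 2019 ends with Sunday Aug 25 2019.
Last Sunday of September 2019: Sep 29 2019.
Last Sunday of October 2019: Oct 27 2019.
November 2019 ends with Sunday Nov 24 2019.

Nov 24 2019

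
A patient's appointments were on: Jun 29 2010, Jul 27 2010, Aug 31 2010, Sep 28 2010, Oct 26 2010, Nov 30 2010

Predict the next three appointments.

Every date is a Tuesday; gaps 28, 35, 28, 28, 35 days.
Each is the last Tuesday of its month (at least one falls on the 29th or later, ruling out '4th Tuesday').
December 2010 ends with Tuesday Dec 28 2010.
Last Tuesday of January 2011: Jan 25 2011.
February 2011 ends with Tuesday Feb 22 2011.

Dec 28 2010, Jan 25 2011, Feb 22 2011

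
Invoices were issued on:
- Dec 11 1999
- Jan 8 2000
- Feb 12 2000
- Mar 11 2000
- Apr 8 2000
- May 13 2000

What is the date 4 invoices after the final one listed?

These are Saturdays at 28- or 35-day spacing (28, 35, 28, 28, 35).
The pattern: 2nd Saturday of the month.
June 2000 — 2nd Saturday is Jun 10 2000.
July 2000 — 2nd Saturday is Jul 8 2000.
August 2000 — 2nd Saturday is Aug 12 2000.
September 2000 — 2nd Saturday is Sep 9 2000.

Sep 9 2000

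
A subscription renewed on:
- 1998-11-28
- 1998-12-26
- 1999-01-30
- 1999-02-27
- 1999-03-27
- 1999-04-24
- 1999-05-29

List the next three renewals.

All Saturdays; the gaps (28, 35, 28, 28, 28, 35) vary with month length.
This is the last Saturday of each month.
Last Saturday of June 1999: 1999-06-26.
July 1999 ends with Saturday 1999-07-31.
Last Saturday of August 1999: 1999-08-28.

1999-06-26, 1999-07-31, 1999-08-28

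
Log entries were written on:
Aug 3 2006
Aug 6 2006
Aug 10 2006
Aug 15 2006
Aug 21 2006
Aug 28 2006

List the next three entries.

Intervals are 3, 4, 5, 6, 7 days — an arithmetic progression with common difference 1.
Next gap: 8 days. Aug 28 2006 + 8 days = Sep 5 2006.
Next gap: 9 days. Sep 5 2006 + 9 days = Sep 14 2006.
Next gap: 10 days. Sep 14 2006 + 10 days = Sep 24 2006.

Sep 5 2006, Sep 14 2006, Sep 24 2006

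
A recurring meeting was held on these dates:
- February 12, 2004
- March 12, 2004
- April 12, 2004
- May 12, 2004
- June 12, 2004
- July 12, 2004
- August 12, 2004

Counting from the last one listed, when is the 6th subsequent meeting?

February 12, 2005

Gaps: 29, 31, 30, 31, 30, 31 days — not constant. Every event is on the 12th of the month.
Pattern: the 12th of each month.
Next: September 2004 → September 12, 2004.
October 2004: October 12, 2004.
Next: November 2004 → November 12, 2004.
Next: December 2004 → December 12, 2004.
January 2005: January 12, 2005.
Next: February 2005 → February 12, 2005.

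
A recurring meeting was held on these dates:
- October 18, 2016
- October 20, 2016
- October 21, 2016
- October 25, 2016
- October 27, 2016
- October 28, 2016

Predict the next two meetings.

November 1, 2016; November 3, 2016

Every event lands on a Tuesday or Thursday or Friday (gaps cycle 2, 1, 4, 2, 1).
So the schedule is: every Tuesday, Thursday and Friday.
The following Tuesday is November 1, 2016.
The following Thursday is November 3, 2016.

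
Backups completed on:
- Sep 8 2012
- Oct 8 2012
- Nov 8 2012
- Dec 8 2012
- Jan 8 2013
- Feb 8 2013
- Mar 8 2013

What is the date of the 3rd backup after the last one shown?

The day-of-month is always 8 (30, 31, 30, 31, 31, 28 days between events).
So this recurs on the 8th of each month.
April 2013: Apr 8 2013.
May 2013: May 8 2013.
June 2013: Jun 8 2013.

Jun 8 2013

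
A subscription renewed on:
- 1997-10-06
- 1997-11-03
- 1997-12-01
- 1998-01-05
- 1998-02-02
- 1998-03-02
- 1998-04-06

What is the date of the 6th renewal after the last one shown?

1998-10-05

These are Mondays at 28- or 35-day spacing (28, 28, 35, 28, 28, 35).
The pattern: 1st Monday of the month.
1st Monday of May 1998: 1998-05-04.
June 1998 — 1st Monday is 1998-06-01.
1st Monday of July 1998: 1998-07-06.
August 1998 — 1st Monday is 1998-08-03.
1st Monday of September 1998: 1998-09-07.
October 1998 — 1st Monday is 1998-10-05.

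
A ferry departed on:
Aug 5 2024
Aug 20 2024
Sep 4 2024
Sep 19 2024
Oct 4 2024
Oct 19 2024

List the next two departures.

Nov 3 2024, Nov 18 2024

Every event comes 15 days after the last (15, 15, 15, 15, 15).
Oct 19 2024 + 15 days = Nov 3 2024.
Nov 3 2024 + 15 days = Nov 18 2024.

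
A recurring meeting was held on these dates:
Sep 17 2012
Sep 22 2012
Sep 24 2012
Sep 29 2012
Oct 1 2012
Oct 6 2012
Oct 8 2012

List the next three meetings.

The gap pattern 5, 2, 5, 2, 5, 2 repeats every 2 events.
These are the Mondays and Saturdays of each week.
The following Saturday is Oct 13 2012.
The following Monday is Oct 15 2012.
Next Saturday: Oct 20 2012.

Oct 13 2012, Oct 15 2012, Oct 20 2012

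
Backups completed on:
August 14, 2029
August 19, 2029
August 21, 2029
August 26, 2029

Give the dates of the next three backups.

The gap pattern 5, 2, 5 repeats every 2 events.
These are the Tuesdays and Sundays of each week.
The following Tuesday is August 28, 2029.
The following Sunday is September 2, 2029.
Next Tuesday: September 4, 2029.

August 28, 2029; September 2, 2029; September 4, 2029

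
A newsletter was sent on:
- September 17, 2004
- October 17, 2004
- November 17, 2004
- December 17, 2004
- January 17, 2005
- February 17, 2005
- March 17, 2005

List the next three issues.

April 17, 2005; May 17, 2005; June 17, 2005

Each date is the 17th; the gaps (30, 31, 30, 31, 31, 28) track the month lengths.
The rule is the 17th of each month.
Next: April 2005 → April 17, 2005.
Next: May 2005 → May 17, 2005.
June 2005: June 17, 2005.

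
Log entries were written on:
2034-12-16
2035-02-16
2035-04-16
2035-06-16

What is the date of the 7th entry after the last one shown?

Each date is the 16th; the gaps (62, 59, 61) track the month lengths.
The rule is the 16th of every 2 months.
August 2035: 2035-08-16.
Next: October 2035 → 2035-10-16.
December 2035: 2035-12-16.
Next: February 2036 → 2036-02-16.
April 2036: 2036-04-16.
Next: June 2036 → 2036-06-16.
August 2036: 2036-08-16.

2036-08-16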